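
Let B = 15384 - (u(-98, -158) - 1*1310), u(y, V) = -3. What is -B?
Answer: -16697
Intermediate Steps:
B = 16697 (B = 15384 - (-3 - 1*1310) = 15384 - (-3 - 1310) = 15384 - 1*(-1313) = 15384 + 1313 = 16697)
-B = -1*16697 = -16697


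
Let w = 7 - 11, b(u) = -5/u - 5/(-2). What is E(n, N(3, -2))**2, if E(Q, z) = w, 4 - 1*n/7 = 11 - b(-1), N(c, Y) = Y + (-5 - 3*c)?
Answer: 16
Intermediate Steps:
b(u) = 5/2 - 5/u (b(u) = -5/u - 5*(-1/2) = -5/u + 5/2 = 5/2 - 5/u)
N(c, Y) = -5 + Y - 3*c
n = 7/2 (n = 28 - 7*(11 - (5/2 - 5/(-1))) = 28 - 7*(11 - (5/2 - 5*(-1))) = 28 - 7*(11 - (5/2 + 5)) = 28 - 7*(11 - 1*15/2) = 28 - 7*(11 - 15/2) = 28 - 7*7/2 = 28 - 49/2 = 7/2 ≈ 3.5000)
w = -4
E(Q, z) = -4
E(n, N(3, -2))**2 = (-4)**2 = 16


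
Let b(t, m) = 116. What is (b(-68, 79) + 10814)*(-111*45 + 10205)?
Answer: 56945300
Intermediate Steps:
(b(-68, 79) + 10814)*(-111*45 + 10205) = (116 + 10814)*(-111*45 + 10205) = 10930*(-4995 + 10205) = 10930*5210 = 56945300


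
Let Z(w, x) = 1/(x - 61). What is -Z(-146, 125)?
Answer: -1/64 ≈ -0.015625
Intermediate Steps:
Z(w, x) = 1/(-61 + x)
-Z(-146, 125) = -1/(-61 + 125) = -1/64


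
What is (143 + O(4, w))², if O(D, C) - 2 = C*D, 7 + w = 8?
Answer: 22201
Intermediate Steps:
w = 1 (w = -7 + 8 = 1)
O(D, C) = 2 + C*D
(143 + O(4, w))² = (143 + (2 + 1*4))² = (143 + (2 + 4))² = (143 + 6)² = 149² = 22201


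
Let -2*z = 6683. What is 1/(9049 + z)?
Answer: 2/11415 ≈ 0.00017521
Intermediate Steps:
z = -6683/2 (z = -½*6683 = -6683/2 ≈ -3341.5)
1/(9049 + z) = 1/(9049 - 6683/2) = 1/(11415/2) = 2/11415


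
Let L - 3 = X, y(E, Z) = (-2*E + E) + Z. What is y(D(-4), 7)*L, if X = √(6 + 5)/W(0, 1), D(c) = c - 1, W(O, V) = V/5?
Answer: 36 + 60*√11 ≈ 235.00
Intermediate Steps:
W(O, V) = V/5 (W(O, V) = V*(⅕) = V/5)
D(c) = -1 + c
X = 5*√11 (X = √(6 + 5)/(((⅕)*1)) = √11/(⅕) = √11*5 = 5*√11 ≈ 16.583)
y(E, Z) = Z - E (y(E, Z) = -E + Z = Z - E)
L = 3 + 5*√11 ≈ 19.583
y(D(-4), 7)*L = (7 - (-1 - 4))*(3 + 5*√11) = (7 - 1*(-5))*(3 + 5*√11) = (7 + 5)*(3 + 5*√11) = 12*(3 + 5*√11) = 36 + 60*√11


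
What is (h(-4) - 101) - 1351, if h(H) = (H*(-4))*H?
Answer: -1516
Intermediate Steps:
h(H) = -4*H² (h(H) = (-4*H)*H = -4*H²)
(h(-4) - 101) - 1351 = (-4*(-4)² - 101) - 1351 = (-4*16 - 101) - 1351 = (-64 - 101) - 1351 = -165 - 1351 = -1516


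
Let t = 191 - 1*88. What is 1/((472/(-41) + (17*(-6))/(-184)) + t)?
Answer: 3772/347183 ≈ 0.010865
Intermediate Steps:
t = 103 (t = 191 - 88 = 103)
1/((472/(-41) + (17*(-6))/(-184)) + t) = 1/((472/(-41) + (17*(-6))/(-184)) + 103) = 1/((472*(-1/41) - 102*(-1/184)) + 103) = 1/((-472/41 + 51/92) + 103) = 1/(-41333/3772 + 103) = 1/(347183/3772) = 3772/347183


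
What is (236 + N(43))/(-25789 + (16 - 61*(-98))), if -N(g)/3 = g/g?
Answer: -233/19795 ≈ -0.011771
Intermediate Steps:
N(g) = -3 (N(g) = -3*g/g = -3*1 = -3)
(236 + N(43))/(-25789 + (16 - 61*(-98))) = (236 - 3)/(-25789 + (16 - 61*(-98))) = 233/(-25789 + (16 + 5978)) = 233/(-25789 + 5994) = 233/(-19795) = 233*(-1/19795) = -233/19795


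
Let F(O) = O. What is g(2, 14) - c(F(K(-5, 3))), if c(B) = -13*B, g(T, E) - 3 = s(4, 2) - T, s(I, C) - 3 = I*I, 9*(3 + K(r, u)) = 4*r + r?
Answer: -496/9 ≈ -55.111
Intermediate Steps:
K(r, u) = -3 + 5*r/9 (K(r, u) = -3 + (4*r + r)/9 = -3 + (5*r)/9 = -3 + 5*r/9)
s(I, C) = 3 + I² (s(I, C) = 3 + I*I = 3 + I²)
g(T, E) = 22 - T (g(T, E) = 3 + ((3 + 4²) - T) = 3 + ((3 + 16) - T) = 3 + (19 - T) = 22 - T)
g(2, 14) - c(F(K(-5, 3))) = (22 - 1*2) - (-13)*(-3 + (5/9)*(-5)) = (22 - 2) - (-13)*(-3 - 25/9) = 20 - (-13)*(-52)/9 = 20 - 1*676/9 = 20 - 676/9 = -496/9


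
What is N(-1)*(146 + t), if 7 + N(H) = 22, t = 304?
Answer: 6750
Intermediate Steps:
N(H) = 15 (N(H) = -7 + 22 = 15)
N(-1)*(146 + t) = 15*(146 + 304) = 15*450 = 6750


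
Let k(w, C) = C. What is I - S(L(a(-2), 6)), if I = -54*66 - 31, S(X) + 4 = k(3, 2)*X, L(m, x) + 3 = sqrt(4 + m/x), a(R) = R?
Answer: -3585 - 2*sqrt(33)/3 ≈ -3588.8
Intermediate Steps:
L(m, x) = -3 + sqrt(4 + m/x)
S(X) = -4 + 2*X
I = -3595 (I = -3564 - 31 = -3595)
I - S(L(a(-2), 6)) = -3595 - (-4 + 2*(-3 + sqrt(4 - 2/6))) = -3595 - (-4 + 2*(-3 + sqrt(4 - 2*1/6))) = -3595 - (-4 + 2*(-3 + sqrt(4 - 1/3))) = -3595 - (-4 + 2*(-3 + sqrt(11/3))) = -3595 - (-4 + 2*(-3 + sqrt(33)/3)) = -3595 - (-4 + (-6 + 2*sqrt(33)/3)) = -3595 - (-10 + 2*sqrt(33)/3) = -3595 + (10 - 2*sqrt(33)/3) = -3585 - 2*sqrt(33)/3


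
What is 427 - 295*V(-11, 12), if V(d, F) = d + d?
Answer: 6917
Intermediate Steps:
V(d, F) = 2*d
427 - 295*V(-11, 12) = 427 - 590*(-11) = 427 - 295*(-22) = 427 + 6490 = 6917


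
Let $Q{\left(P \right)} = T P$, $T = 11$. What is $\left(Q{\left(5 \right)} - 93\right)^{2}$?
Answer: $1444$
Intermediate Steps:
$Q{\left(P \right)} = 11 P$
$\left(Q{\left(5 \right)} - 93\right)^{2} = \left(11 \cdot 5 - 93\right)^{2} = \left(55 - 93\right)^{2} = \left(-38\right)^{2} = 1444$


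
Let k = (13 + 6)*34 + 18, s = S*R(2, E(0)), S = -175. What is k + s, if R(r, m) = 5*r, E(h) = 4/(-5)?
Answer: -1086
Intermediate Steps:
E(h) = -⅘ (E(h) = 4*(-⅕) = -⅘)
s = -1750 (s = -875*2 = -175*10 = -1750)
k = 664 (k = 19*34 + 18 = 646 + 18 = 664)
k + s = 664 - 1750 = -1086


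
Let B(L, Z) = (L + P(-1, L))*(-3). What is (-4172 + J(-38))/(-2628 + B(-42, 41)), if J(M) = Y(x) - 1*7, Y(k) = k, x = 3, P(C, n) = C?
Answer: 1392/833 ≈ 1.6711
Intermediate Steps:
J(M) = -4 (J(M) = 3 - 1*7 = 3 - 7 = -4)
B(L, Z) = 3 - 3*L (B(L, Z) = (L - 1)*(-3) = (-1 + L)*(-3) = 3 - 3*L)
(-4172 + J(-38))/(-2628 + B(-42, 41)) = (-4172 - 4)/(-2628 + (3 - 3*(-42))) = -4176/(-2628 + (3 + 126)) = -4176/(-2628 + 129) = -4176/(-2499) = -4176*(-1/2499) = 1392/833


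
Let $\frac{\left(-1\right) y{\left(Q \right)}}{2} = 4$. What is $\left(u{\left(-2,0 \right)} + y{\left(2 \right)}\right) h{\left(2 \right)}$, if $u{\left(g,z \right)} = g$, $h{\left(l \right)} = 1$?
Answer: $-10$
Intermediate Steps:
$y{\left(Q \right)} = -8$ ($y{\left(Q \right)} = \left(-2\right) 4 = -8$)
$\left(u{\left(-2,0 \right)} + y{\left(2 \right)}\right) h{\left(2 \right)} = \left(-2 - 8\right) 1 = \left(-10\right) 1 = -10$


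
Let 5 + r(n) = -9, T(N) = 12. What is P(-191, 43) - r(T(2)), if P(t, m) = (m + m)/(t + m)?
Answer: 993/74 ≈ 13.419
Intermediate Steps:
P(t, m) = 2*m/(m + t) (P(t, m) = (2*m)/(m + t) = 2*m/(m + t))
r(n) = -14 (r(n) = -5 - 9 = -14)
P(-191, 43) - r(T(2)) = 2*43/(43 - 191) - 1*(-14) = 2*43/(-148) + 14 = 2*43*(-1/148) + 14 = -43/74 + 14 = 993/74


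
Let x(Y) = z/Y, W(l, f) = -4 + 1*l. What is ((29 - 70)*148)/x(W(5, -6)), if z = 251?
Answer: -6068/251 ≈ -24.175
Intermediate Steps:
W(l, f) = -4 + l
x(Y) = 251/Y
((29 - 70)*148)/x(W(5, -6)) = ((29 - 70)*148)/((251/(-4 + 5))) = (-41*148)/((251/1)) = -6068/(251*1) = -6068/251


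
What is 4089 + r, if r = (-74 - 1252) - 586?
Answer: 2177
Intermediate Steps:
r = -1912 (r = -1326 - 586 = -1912)
4089 + r = 4089 - 1912 = 2177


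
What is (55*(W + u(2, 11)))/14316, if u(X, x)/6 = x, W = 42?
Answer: 495/1193 ≈ 0.41492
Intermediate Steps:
u(X, x) = 6*x
(55*(W + u(2, 11)))/14316 = (55*(42 + 6*11))/14316 = (55*(42 + 66))*(1/14316) = (55*108)*(1/14316) = 5940*(1/14316) = 495/1193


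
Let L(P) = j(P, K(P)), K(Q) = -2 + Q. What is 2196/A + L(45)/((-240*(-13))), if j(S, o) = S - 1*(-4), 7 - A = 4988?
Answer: -6607451/15540720 ≈ -0.42517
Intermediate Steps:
A = -4981 (A = 7 - 1*4988 = 7 - 4988 = -4981)
j(S, o) = 4 + S (j(S, o) = S + 4 = 4 + S)
L(P) = 4 + P
2196/A + L(45)/((-240*(-13))) = 2196/(-4981) + (4 + 45)/((-240*(-13))) = 2196*(-1/4981) + 49/3120 = -2196/4981 + 49*(1/3120) = -2196/4981 + 49/3120 = -6607451/15540720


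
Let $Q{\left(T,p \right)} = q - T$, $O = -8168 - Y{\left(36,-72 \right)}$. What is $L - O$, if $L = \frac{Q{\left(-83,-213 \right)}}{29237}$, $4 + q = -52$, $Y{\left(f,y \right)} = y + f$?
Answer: $\frac{237755311}{29237} \approx 8132.0$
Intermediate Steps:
$Y{\left(f,y \right)} = f + y$
$O = -8132$ ($O = -8168 - \left(36 - 72\right) = -8168 - -36 = -8168 + 36 = -8132$)
$q = -56$ ($q = -4 - 52 = -56$)
$Q{\left(T,p \right)} = -56 - T$
$L = \frac{27}{29237}$ ($L = \frac{-56 - -83}{29237} = \left(-56 + 83\right) \frac{1}{29237} = 27 \cdot \frac{1}{29237} = \frac{27}{29237} \approx 0.00092349$)
$L - O = \frac{27}{29237} - -8132 = \frac{27}{29237} + 8132 = \frac{237755311}{29237}$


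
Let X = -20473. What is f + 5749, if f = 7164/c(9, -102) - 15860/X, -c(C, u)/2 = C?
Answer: 109566883/20473 ≈ 5351.8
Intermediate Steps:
c(C, u) = -2*C
f = -8132394/20473 (f = 7164/((-2*9)) - 15860/(-20473) = 7164/(-18) - 15860*(-1/20473) = 7164*(-1/18) + 15860/20473 = -398 + 15860/20473 = -8132394/20473 ≈ -397.23)
f + 5749 = -8132394/20473 + 5749 = 109566883/20473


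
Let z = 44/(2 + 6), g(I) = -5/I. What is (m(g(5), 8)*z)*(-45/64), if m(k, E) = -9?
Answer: 4455/128 ≈ 34.805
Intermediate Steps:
z = 11/2 (z = 44/8 = 44*(⅛) = 11/2 ≈ 5.5000)
(m(g(5), 8)*z)*(-45/64) = (-9*11/2)*(-45/64) = -(-4455)/(2*64) = -99/2*(-45/64) = 4455/128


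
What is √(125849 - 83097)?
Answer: 16*√167 ≈ 206.77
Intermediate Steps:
√(125849 - 83097) = √42752 = 16*√167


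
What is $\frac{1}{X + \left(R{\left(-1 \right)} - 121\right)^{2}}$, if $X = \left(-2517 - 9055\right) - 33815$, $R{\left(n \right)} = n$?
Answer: $- \frac{1}{30503} \approx -3.2784 \cdot 10^{-5}$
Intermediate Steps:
$X = -45387$ ($X = -11572 - 33815 = -45387$)
$\frac{1}{X + \left(R{\left(-1 \right)} - 121\right)^{2}} = \frac{1}{-45387 + \left(-1 - 121\right)^{2}} = \frac{1}{-45387 + \left(-122\right)^{2}} = \frac{1}{-45387 + 14884} = \frac{1}{-30503} = - \frac{1}{30503}$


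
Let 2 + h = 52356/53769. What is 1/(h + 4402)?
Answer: 17923/78878652 ≈ 0.00022722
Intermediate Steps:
h = -18394/17923 (h = -2 + 52356/53769 = -2 + 52356*(1/53769) = -2 + 17452/17923 = -18394/17923 ≈ -1.0263)
1/(h + 4402) = 1/(-18394/17923 + 4402) = 1/(78878652/17923) = 17923/78878652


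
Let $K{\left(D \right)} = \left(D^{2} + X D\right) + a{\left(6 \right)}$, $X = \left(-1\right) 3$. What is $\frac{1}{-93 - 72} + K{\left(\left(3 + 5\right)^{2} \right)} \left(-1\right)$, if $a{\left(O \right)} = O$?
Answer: $- \frac{645151}{165} \approx -3910.0$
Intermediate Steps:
$X = -3$
$K{\left(D \right)} = 6 + D^{2} - 3 D$ ($K{\left(D \right)} = \left(D^{2} - 3 D\right) + 6 = 6 + D^{2} - 3 D$)
$\frac{1}{-93 - 72} + K{\left(\left(3 + 5\right)^{2} \right)} \left(-1\right) = \frac{1}{-93 - 72} + \left(6 + \left(\left(3 + 5\right)^{2}\right)^{2} - 3 \left(3 + 5\right)^{2}\right) \left(-1\right) = \frac{1}{-93 - 72} + \left(6 + \left(8^{2}\right)^{2} - 3 \cdot 8^{2}\right) \left(-1\right) = \frac{1}{-165} + \left(6 + 64^{2} - 192\right) \left(-1\right) = - \frac{1}{165} + \left(6 + 4096 - 192\right) \left(-1\right) = - \frac{1}{165} + 3910 \left(-1\right) = - \frac{1}{165} - 3910 = - \frac{645151}{165}$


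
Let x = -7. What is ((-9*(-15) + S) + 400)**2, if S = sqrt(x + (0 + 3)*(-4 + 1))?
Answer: 286209 + 4280*I ≈ 2.8621e+5 + 4280.0*I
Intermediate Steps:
S = 4*I (S = sqrt(-7 + (0 + 3)*(-4 + 1)) = sqrt(-7 + 3*(-3)) = sqrt(-7 - 9) = sqrt(-16) = 4*I ≈ 4.0*I)
((-9*(-15) + S) + 400)**2 = ((-9*(-15) + 4*I) + 400)**2 = ((135 + 4*I) + 400)**2 = (535 + 4*I)**2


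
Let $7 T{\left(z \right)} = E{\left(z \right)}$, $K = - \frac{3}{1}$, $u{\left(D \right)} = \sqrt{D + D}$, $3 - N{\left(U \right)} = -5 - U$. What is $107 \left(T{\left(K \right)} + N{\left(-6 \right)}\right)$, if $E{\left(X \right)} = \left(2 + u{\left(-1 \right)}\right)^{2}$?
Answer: $\frac{1712}{7} + \frac{428 i \sqrt{2}}{7} \approx 244.57 + 86.469 i$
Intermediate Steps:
$N{\left(U \right)} = 8 + U$ ($N{\left(U \right)} = 3 - \left(-5 - U\right) = 3 + \left(5 + U\right) = 8 + U$)
$u{\left(D \right)} = \sqrt{2} \sqrt{D}$ ($u{\left(D \right)} = \sqrt{2 D} = \sqrt{2} \sqrt{D}$)
$E{\left(X \right)} = \left(2 + i \sqrt{2}\right)^{2}$ ($E{\left(X \right)} = \left(2 + \sqrt{2} \sqrt{-1}\right)^{2} = \left(2 + \sqrt{2} i\right)^{2} = \left(2 + i \sqrt{2}\right)^{2}$)
$K = -3$ ($K = \left(-3\right) 1 = -3$)
$T{\left(z \right)} = \frac{\left(2 + i \sqrt{2}\right)^{2}}{7}$
$107 \left(T{\left(K \right)} + N{\left(-6 \right)}\right) = 107 \left(\frac{\left(2 + i \sqrt{2}\right)^{2}}{7} + \left(8 - 6\right)\right) = 107 \left(\frac{\left(2 + i \sqrt{2}\right)^{2}}{7} + 2\right) = 107 \left(2 + \frac{\left(2 + i \sqrt{2}\right)^{2}}{7}\right) = 214 + \frac{107 \left(2 + i \sqrt{2}\right)^{2}}{7}$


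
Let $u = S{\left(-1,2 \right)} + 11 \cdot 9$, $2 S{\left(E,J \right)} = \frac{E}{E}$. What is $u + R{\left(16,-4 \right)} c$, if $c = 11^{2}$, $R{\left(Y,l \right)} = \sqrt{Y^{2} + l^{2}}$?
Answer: $\frac{199}{2} + 484 \sqrt{17} \approx 2095.1$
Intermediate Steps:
$S{\left(E,J \right)} = \frac{1}{2}$ ($S{\left(E,J \right)} = \frac{E \frac{1}{E}}{2} = \frac{1}{2} \cdot 1 = \frac{1}{2}$)
$c = 121$
$u = \frac{199}{2}$ ($u = \frac{1}{2} + 11 \cdot 9 = \frac{1}{2} + 99 = \frac{199}{2} \approx 99.5$)
$u + R{\left(16,-4 \right)} c = \frac{199}{2} + \sqrt{16^{2} + \left(-4\right)^{2}} \cdot 121 = \frac{199}{2} + \sqrt{256 + 16} \cdot 121 = \frac{199}{2} + \sqrt{272} \cdot 121 = \frac{199}{2} + 4 \sqrt{17} \cdot 121 = \frac{199}{2} + 484 \sqrt{17}$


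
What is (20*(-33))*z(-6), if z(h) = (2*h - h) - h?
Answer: 0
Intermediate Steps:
z(h) = 0 (z(h) = h - h = 0)
(20*(-33))*z(-6) = (20*(-33))*0 = -660*0 = 0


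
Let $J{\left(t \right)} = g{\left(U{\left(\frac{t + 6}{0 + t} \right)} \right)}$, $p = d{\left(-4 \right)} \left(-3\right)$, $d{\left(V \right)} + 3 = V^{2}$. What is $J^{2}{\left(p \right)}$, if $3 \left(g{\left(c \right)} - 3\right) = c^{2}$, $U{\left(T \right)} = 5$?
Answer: $\frac{1156}{9} \approx 128.44$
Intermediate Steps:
$d{\left(V \right)} = -3 + V^{2}$
$g{\left(c \right)} = 3 + \frac{c^{2}}{3}$
$p = -39$ ($p = \left(-3 + \left(-4\right)^{2}\right) \left(-3\right) = \left(-3 + 16\right) \left(-3\right) = 13 \left(-3\right) = -39$)
$J{\left(t \right)} = \frac{34}{3}$ ($J{\left(t \right)} = 3 + \frac{5^{2}}{3} = 3 + \frac{1}{3} \cdot 25 = 3 + \frac{25}{3} = \frac{34}{3}$)
$J^{2}{\left(p \right)} = \left(\frac{34}{3}\right)^{2} = \frac{1156}{9}$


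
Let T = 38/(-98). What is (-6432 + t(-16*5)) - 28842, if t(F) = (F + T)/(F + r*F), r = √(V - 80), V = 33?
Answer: (-35274*√47 + 138270141*I/3920)/(√47 - I) ≈ -35274.0 - 0.14352*I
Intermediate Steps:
r = I*√47 (r = √(33 - 80) = √(-47) = I*√47 ≈ 6.8557*I)
T = -19/49 (T = 38*(-1/98) = -19/49 ≈ -0.38775)
t(F) = (-19/49 + F)/(F + I*F*√47) (t(F) = (F - 19/49)/(F + (I*√47)*F) = (-19/49 + F)/(F + I*F*√47))
(-6432 + t(-16*5)) - 28842 = (-6432 + (-19/49 - 16*5)/(((-16*5))*(1 + I*√47))) - 28842 = (-6432 + (-19/49 - 80)/((-80)*(1 + I*√47))) - 28842 = (-6432 - 1/80*(-3939/49)/(1 + I*√47)) - 28842 = (-6432 + 3939/(3920*(1 + I*√47))) - 28842 = -35274 + 3939/(3920*(1 + I*√47))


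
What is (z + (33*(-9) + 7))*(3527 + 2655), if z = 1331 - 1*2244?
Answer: -7436946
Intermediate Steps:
z = -913 (z = 1331 - 2244 = -913)
(z + (33*(-9) + 7))*(3527 + 2655) = (-913 + (33*(-9) + 7))*(3527 + 2655) = (-913 + (-297 + 7))*6182 = (-913 - 290)*6182 = -1203*6182 = -7436946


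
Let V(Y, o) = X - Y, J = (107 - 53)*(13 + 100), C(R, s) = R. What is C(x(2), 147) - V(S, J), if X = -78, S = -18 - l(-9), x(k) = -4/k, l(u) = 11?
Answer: 47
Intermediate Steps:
S = -29 (S = -18 - 1*11 = -18 - 11 = -29)
J = 6102 (J = 54*113 = 6102)
V(Y, o) = -78 - Y
C(x(2), 147) - V(S, J) = -4/2 - (-78 - 1*(-29)) = -4*1/2 - (-78 + 29) = -2 - 1*(-49) = -2 + 49 = 47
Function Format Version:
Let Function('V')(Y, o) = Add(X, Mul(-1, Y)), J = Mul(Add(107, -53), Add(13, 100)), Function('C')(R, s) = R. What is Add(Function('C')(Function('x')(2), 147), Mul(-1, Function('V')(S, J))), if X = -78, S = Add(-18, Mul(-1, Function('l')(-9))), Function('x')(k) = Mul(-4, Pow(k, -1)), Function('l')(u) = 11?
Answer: 47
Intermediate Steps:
S = -29 (S = Add(-18, Mul(-1, 11)) = Add(-18, -11) = -29)
J = 6102 (J = Mul(54, 113) = 6102)
Function('V')(Y, o) = Add(-78, Mul(-1, Y))
Add(Function('C')(Function('x')(2), 147), Mul(-1, Function('V')(S, J))) = Add(Mul(-4, Pow(2, -1)), Mul(-1, Add(-78, Mul(-1, -29)))) = Add(Mul(-4, Rational(1, 2)), Mul(-1, Add(-78, 29))) = Add(-2, Mul(-1, -49)) = Add(-2, 49) = 47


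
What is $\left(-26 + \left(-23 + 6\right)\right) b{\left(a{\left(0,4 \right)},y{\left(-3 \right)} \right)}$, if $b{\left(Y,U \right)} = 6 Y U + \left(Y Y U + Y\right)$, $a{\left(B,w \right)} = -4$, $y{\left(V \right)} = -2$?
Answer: $-516$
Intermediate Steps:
$b{\left(Y,U \right)} = Y + U Y^{2} + 6 U Y$ ($b{\left(Y,U \right)} = 6 U Y + \left(Y^{2} U + Y\right) = 6 U Y + \left(U Y^{2} + Y\right) = 6 U Y + \left(Y + U Y^{2}\right) = Y + U Y^{2} + 6 U Y$)
$\left(-26 + \left(-23 + 6\right)\right) b{\left(a{\left(0,4 \right)},y{\left(-3 \right)} \right)} = \left(-26 + \left(-23 + 6\right)\right) \left(- 4 \left(1 + 6 \left(-2\right) - -8\right)\right) = \left(-26 - 17\right) \left(- 4 \left(1 - 12 + 8\right)\right) = - 43 \left(\left(-4\right) \left(-3\right)\right) = \left(-43\right) 12 = -516$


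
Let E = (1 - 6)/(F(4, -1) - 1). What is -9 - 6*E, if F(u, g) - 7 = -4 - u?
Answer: -24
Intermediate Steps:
F(u, g) = 3 - u (F(u, g) = 7 + (-4 - u) = 3 - u)
E = 5/2 (E = (1 - 6)/((3 - 1*4) - 1) = -5/((3 - 4) - 1) = -5/(-1 - 1) = -5/(-2) = -5*(-1/2) = 5/2 ≈ 2.5000)
-9 - 6*E = -9 - 6*5/2 = -9 - 15 = -24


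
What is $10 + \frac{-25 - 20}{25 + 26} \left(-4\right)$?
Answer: $\frac{230}{17} \approx 13.529$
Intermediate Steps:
$10 + \frac{-25 - 20}{25 + 26} \left(-4\right) = 10 + - \frac{45}{51} \left(-4\right) = 10 + \left(-45\right) \frac{1}{51} \left(-4\right) = 10 - - \frac{60}{17} = 10 + \frac{60}{17} = \frac{230}{17}$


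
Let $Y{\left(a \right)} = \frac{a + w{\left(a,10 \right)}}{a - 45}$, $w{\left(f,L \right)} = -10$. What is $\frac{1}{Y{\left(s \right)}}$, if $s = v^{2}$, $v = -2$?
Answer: $\frac{41}{6} \approx 6.8333$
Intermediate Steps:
$s = 4$ ($s = \left(-2\right)^{2} = 4$)
$Y{\left(a \right)} = \frac{-10 + a}{-45 + a}$ ($Y{\left(a \right)} = \frac{a - 10}{a - 45} = \frac{-10 + a}{-45 + a}$)
$\frac{1}{Y{\left(s \right)}} = \frac{1}{\frac{1}{-45 + 4} \left(-10 + 4\right)} = \frac{1}{\frac{1}{-41} \left(-6\right)} = \frac{1}{\left(- \frac{1}{41}\right) \left(-6\right)} = \frac{1}{\frac{6}{41}} = \frac{41}{6}$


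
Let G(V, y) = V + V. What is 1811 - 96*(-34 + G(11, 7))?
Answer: 2963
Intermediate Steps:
G(V, y) = 2*V
1811 - 96*(-34 + G(11, 7)) = 1811 - 96*(-34 + 2*11) = 1811 - 96*(-34 + 22) = 1811 - 96*(-12) = 1811 + 1152 = 2963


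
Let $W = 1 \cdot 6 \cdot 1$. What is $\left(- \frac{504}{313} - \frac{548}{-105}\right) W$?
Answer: $\frac{237208}{10955} \approx 21.653$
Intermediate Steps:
$W = 6$ ($W = 6 \cdot 1 = 6$)
$\left(- \frac{504}{313} - \frac{548}{-105}\right) W = \left(- \frac{504}{313} - \frac{548}{-105}\right) 6 = \left(\left(-504\right) \frac{1}{313} - - \frac{548}{105}\right) 6 = \left(- \frac{504}{313} + \frac{548}{105}\right) 6 = \frac{118604}{32865} \cdot 6 = \frac{237208}{10955}$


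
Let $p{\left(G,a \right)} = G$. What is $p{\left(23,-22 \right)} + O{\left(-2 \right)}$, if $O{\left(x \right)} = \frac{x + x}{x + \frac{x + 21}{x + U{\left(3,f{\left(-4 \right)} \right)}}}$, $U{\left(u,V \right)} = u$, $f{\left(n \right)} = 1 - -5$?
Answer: $\frac{387}{17} \approx 22.765$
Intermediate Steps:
$f{\left(n \right)} = 6$ ($f{\left(n \right)} = 1 + 5 = 6$)
$O{\left(x \right)} = \frac{2 x}{x + \frac{21 + x}{3 + x}}$ ($O{\left(x \right)} = \frac{x + x}{x + \frac{x + 21}{x + 3}} = \frac{2 x}{x + \frac{21 + x}{3 + x}}$)
$p{\left(23,-22 \right)} + O{\left(-2 \right)} = 23 + 2 \left(-2\right) \frac{1}{21 + \left(-2\right)^{2} + 4 \left(-2\right)} \left(3 - 2\right) = 23 + 2 \left(-2\right) \frac{1}{21 + 4 - 8} \cdot 1 = 23 + 2 \left(-2\right) \frac{1}{17} \cdot 1 = 23 - \frac{4}{17} = \frac{387}{17}$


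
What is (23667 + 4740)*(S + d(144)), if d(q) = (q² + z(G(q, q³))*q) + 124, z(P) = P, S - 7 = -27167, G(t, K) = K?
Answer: 12214311074172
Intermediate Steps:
S = -27160 (S = 7 - 27167 = -27160)
d(q) = 124 + q² + q⁴ (d(q) = (q² + q³*q) + 124 = (q² + q⁴) + 124 = 124 + q² + q⁴)
(23667 + 4740)*(S + d(144)) = (23667 + 4740)*(-27160 + (124 + 144² + 144⁴)) = 28407*(-27160 + (124 + 20736 + 429981696)) = 28407*(-27160 + 430002556) = 28407*429975396 = 12214311074172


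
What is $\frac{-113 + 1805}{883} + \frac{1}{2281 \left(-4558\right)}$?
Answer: $\frac{17591381333}{9180372634} \approx 1.9162$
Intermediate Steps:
$\frac{-113 + 1805}{883} + \frac{1}{2281 \left(-4558\right)} = 1692 \cdot \frac{1}{883} + \frac{1}{2281} \left(- \frac{1}{4558}\right) = \frac{1692}{883} - \frac{1}{10396798} = \frac{17591381333}{9180372634}$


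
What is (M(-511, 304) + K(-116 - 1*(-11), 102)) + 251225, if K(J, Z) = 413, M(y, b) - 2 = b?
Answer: 251944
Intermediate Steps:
M(y, b) = 2 + b
(M(-511, 304) + K(-116 - 1*(-11), 102)) + 251225 = ((2 + 304) + 413) + 251225 = (306 + 413) + 251225 = 719 + 251225 = 251944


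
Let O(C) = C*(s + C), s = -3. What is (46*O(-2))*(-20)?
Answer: -9200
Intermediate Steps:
O(C) = C*(-3 + C)
(46*O(-2))*(-20) = (46*(-2*(-3 - 2)))*(-20) = (46*(-2*(-5)))*(-20) = (46*10)*(-20) = 460*(-20) = -9200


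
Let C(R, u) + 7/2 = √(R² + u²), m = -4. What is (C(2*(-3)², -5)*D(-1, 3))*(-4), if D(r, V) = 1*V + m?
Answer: -14 + 4*√349 ≈ 60.726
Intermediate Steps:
D(r, V) = -4 + V (D(r, V) = 1*V - 4 = V - 4 = -4 + V)
C(R, u) = -7/2 + √(R² + u²)
(C(2*(-3)², -5)*D(-1, 3))*(-4) = ((-7/2 + √((2*(-3)²)² + (-5)²))*(-4 + 3))*(-4) = ((-7/2 + √((2*9)² + 25))*(-1))*(-4) = ((-7/2 + √(18² + 25))*(-1))*(-4) = ((-7/2 + √(324 + 25))*(-1))*(-4) = ((-7/2 + √349)*(-1))*(-4) = (7/2 - √349)*(-4) = -14 + 4*√349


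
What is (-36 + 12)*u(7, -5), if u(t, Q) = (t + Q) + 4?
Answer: -144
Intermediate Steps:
u(t, Q) = 4 + Q + t (u(t, Q) = (Q + t) + 4 = 4 + Q + t)
(-36 + 12)*u(7, -5) = (-36 + 12)*(4 - 5 + 7) = -24*6 = -144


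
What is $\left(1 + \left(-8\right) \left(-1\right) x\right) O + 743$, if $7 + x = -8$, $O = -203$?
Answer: $24900$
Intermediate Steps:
$x = -15$ ($x = -7 - 8 = -15$)
$\left(1 + \left(-8\right) \left(-1\right) x\right) O + 743 = \left(1 + \left(-8\right) \left(-1\right) \left(-15\right)\right) \left(-203\right) + 743 = \left(1 + 8 \left(-15\right)\right) \left(-203\right) + 743 = \left(1 - 120\right) \left(-203\right) + 743 = \left(-119\right) \left(-203\right) + 743 = 24157 + 743 = 24900$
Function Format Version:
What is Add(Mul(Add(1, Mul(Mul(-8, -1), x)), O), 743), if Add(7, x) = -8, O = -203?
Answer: 24900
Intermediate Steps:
x = -15 (x = Add(-7, -8) = -15)
Add(Mul(Add(1, Mul(Mul(-8, -1), x)), O), 743) = Add(Mul(Add(1, Mul(Mul(-8, -1), -15)), -203), 743) = Add(Mul(Add(1, Mul(8, -15)), -203), 743) = Add(Mul(Add(1, -120), -203), 743) = Add(Mul(-119, -203), 743) = Add(24157, 743) = 24900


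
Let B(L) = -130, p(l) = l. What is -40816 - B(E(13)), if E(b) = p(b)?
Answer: -40686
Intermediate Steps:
E(b) = b
-40816 - B(E(13)) = -40816 - 1*(-130) = -40816 + 130 = -40686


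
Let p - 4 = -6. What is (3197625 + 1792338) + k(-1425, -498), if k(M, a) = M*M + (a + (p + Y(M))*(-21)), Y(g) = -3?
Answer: 7020195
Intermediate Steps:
p = -2 (p = 4 - 6 = -2)
k(M, a) = 105 + a + M² (k(M, a) = M*M + (a + (-2 - 3)*(-21)) = M² + (a - 5*(-21)) = M² + (a + 105) = M² + (105 + a) = 105 + a + M²)
(3197625 + 1792338) + k(-1425, -498) = (3197625 + 1792338) + (105 - 498 + (-1425)²) = 4989963 + (105 - 498 + 2030625) = 4989963 + 2030232 = 7020195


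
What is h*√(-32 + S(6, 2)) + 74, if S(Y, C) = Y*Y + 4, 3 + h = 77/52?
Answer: 74 - 79*√2/26 ≈ 69.703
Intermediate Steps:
h = -79/52 (h = -3 + 77/52 = -79/52 ≈ -1.5192)
S(Y, C) = 4 + Y² (S(Y, C) = Y² + 4 = 4 + Y²)
h*√(-32 + S(6, 2)) + 74 = -79*√(-32 + (4 + 6²))/52 + 74 = -79*√(-32 + (4 + 36))/52 + 74 = -79*√(-32 + 40)/52 + 74 = -79*√2/26 + 74 = 74 - 79*√2/26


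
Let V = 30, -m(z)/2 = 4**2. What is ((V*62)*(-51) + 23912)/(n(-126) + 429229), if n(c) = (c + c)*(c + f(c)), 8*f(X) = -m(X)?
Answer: -70948/459973 ≈ -0.15424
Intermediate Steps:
m(z) = -32 (m(z) = -2*4**2 = -2*16 = -32)
f(X) = 4 (f(X) = (-1*(-32))/8 = (1/8)*32 = 4)
n(c) = 2*c*(4 + c) (n(c) = (c + c)*(c + 4) = (2*c)*(4 + c) = 2*c*(4 + c))
((V*62)*(-51) + 23912)/(n(-126) + 429229) = ((30*62)*(-51) + 23912)/(2*(-126)*(4 - 126) + 429229) = (1860*(-51) + 23912)/(2*(-126)*(-122) + 429229) = (-94860 + 23912)/(30744 + 429229) = -70948/459973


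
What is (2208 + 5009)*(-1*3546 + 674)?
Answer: -20727224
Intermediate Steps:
(2208 + 5009)*(-1*3546 + 674) = 7217*(-3546 + 674) = 7217*(-2872) = -20727224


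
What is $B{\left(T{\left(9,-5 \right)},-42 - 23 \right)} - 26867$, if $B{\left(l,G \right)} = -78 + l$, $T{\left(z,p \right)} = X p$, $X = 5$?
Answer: $-26970$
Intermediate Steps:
$T{\left(z,p \right)} = 5 p$
$B{\left(T{\left(9,-5 \right)},-42 - 23 \right)} - 26867 = \left(-78 + 5 \left(-5\right)\right) - 26867 = \left(-78 - 25\right) - 26867 = -103 - 26867 = -26970$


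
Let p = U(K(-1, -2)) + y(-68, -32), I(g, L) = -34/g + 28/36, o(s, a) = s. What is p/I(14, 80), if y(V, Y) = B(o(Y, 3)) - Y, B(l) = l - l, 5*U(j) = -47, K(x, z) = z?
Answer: -7119/520 ≈ -13.690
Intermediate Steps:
U(j) = -47/5 (U(j) = (⅕)*(-47) = -47/5)
B(l) = 0
y(V, Y) = -Y (y(V, Y) = 0 - Y = -Y)
I(g, L) = 7/9 - 34/g (I(g, L) = -34/g + 28*(1/36) = -34/g + 7/9 = 7/9 - 34/g)
p = 113/5 (p = -47/5 - 1*(-32) = -47/5 + 32 = 113/5 ≈ 22.600)
p/I(14, 80) = 113/(5*(7/9 - 34/14)) = 113/(5*(7/9 - 34*1/14)) = 113/(5*(7/9 - 17/7)) = 113/(5*(-104/63)) = (113/5)*(-63/104) = -7119/520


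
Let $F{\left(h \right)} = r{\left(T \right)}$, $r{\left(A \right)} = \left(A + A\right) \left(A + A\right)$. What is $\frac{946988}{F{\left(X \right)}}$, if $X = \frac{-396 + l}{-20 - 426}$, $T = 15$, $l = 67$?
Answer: $\frac{236747}{225} \approx 1052.2$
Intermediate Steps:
$X = \frac{329}{446}$ ($X = \frac{-396 + 67}{-20 - 426} = - \frac{329}{-446} = \left(-329\right) \left(- \frac{1}{446}\right) = \frac{329}{446} \approx 0.73767$)
$r{\left(A \right)} = 4 A^{2}$ ($r{\left(A \right)} = 2 A 2 A = 4 A^{2}$)
$F{\left(h \right)} = 900$ ($F{\left(h \right)} = 4 \cdot 15^{2} = 4 \cdot 225 = 900$)
$\frac{946988}{F{\left(X \right)}} = \frac{946988}{900} = 946988 \cdot \frac{1}{900} = \frac{236747}{225}$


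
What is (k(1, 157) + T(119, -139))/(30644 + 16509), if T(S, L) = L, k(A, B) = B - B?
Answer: -139/47153 ≈ -0.0029479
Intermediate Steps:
k(A, B) = 0
(k(1, 157) + T(119, -139))/(30644 + 16509) = (0 - 139)/(30644 + 16509) = -139/47153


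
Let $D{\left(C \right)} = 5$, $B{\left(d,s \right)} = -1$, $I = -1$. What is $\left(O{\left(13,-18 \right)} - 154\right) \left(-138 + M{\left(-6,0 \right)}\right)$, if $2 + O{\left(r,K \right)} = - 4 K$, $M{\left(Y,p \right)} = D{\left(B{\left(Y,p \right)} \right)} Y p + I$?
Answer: $11676$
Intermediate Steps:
$M{\left(Y,p \right)} = -1 + 5 Y p$ ($M{\left(Y,p \right)} = 5 Y p - 1 = -1 + 5 Y p$)
$O{\left(r,K \right)} = -2 - 4 K$
$\left(O{\left(13,-18 \right)} - 154\right) \left(-138 + M{\left(-6,0 \right)}\right) = \left(\left(-2 - -72\right) - 154\right) \left(-138 - \left(1 + 30 \cdot 0\right)\right) = \left(\left(-2 + 72\right) - 154\right) \left(-138 + \left(-1 + 0\right)\right) = \left(70 - 154\right) \left(-138 - 1\right) = \left(-84\right) \left(-139\right) = 11676$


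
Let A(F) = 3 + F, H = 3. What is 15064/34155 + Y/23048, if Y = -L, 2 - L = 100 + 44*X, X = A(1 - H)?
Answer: 176022541/393602220 ≈ 0.44721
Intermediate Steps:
X = 1 (X = 3 + (1 - 1*3) = 3 + (1 - 3) = 3 - 2 = 1)
L = -142 (L = 2 - (100 + 44*1) = 2 - (100 + 44) = 2 - 1*144 = 2 - 144 = -142)
Y = 142 (Y = -1*(-142) = 142)
15064/34155 + Y/23048 = 15064/34155 + 142/23048 = 15064*(1/34155) + 142*(1/23048) = 15064/34155 + 71/11524 = 176022541/393602220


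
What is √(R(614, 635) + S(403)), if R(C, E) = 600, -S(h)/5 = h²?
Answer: I*√811445 ≈ 900.8*I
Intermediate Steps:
S(h) = -5*h²
√(R(614, 635) + S(403)) = √(600 - 5*403²) = √(600 - 5*162409) = √(600 - 812045) = √(-811445) = I*√811445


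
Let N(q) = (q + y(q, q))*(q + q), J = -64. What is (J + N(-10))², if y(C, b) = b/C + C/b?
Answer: 9216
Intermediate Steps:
y(C, b) = C/b + b/C
N(q) = 2*q*(2 + q) (N(q) = (q + (q/q + q/q))*(q + q) = (q + (1 + 1))*(2*q) = (q + 2)*(2*q) = (2 + q)*(2*q) = 2*q*(2 + q))
(J + N(-10))² = (-64 + 2*(-10)*(2 - 10))² = (-64 + 2*(-10)*(-8))² = (-64 + 160)² = 96² = 9216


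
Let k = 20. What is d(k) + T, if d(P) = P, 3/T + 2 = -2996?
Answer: 59957/2998 ≈ 19.999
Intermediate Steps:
T = -3/2998 (T = 3/(-2 - 2996) = 3/(-2998) = 3*(-1/2998) = -3/2998 ≈ -0.0010007)
d(k) + T = 20 - 3/2998 = 59957/2998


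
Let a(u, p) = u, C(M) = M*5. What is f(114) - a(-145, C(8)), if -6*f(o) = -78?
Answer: 158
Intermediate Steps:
C(M) = 5*M
f(o) = 13 (f(o) = -⅙*(-78) = 13)
f(114) - a(-145, C(8)) = 13 - 1*(-145) = 13 + 145 = 158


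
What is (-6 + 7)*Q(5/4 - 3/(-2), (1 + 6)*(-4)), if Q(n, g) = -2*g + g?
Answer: 28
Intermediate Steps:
Q(n, g) = -g
(-6 + 7)*Q(5/4 - 3/(-2), (1 + 6)*(-4)) = (-6 + 7)*(-(1 + 6)*(-4)) = 1*(-7*(-4)) = 1*(-1*(-28)) = 1*28 = 28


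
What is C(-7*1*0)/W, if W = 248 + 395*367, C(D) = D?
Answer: 0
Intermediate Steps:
W = 145213 (W = 248 + 144965 = 145213)
C(-7*1*0)/W = -7*1*0/145213 = -7*0*(1/145213) = -1*0*(1/145213) = 0*(1/145213) = 0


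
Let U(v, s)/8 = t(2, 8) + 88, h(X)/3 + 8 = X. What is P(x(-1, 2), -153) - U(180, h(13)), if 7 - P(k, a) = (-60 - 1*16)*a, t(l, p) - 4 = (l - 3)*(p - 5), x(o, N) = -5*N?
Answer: -12333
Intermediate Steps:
h(X) = -24 + 3*X
t(l, p) = 4 + (-5 + p)*(-3 + l) (t(l, p) = 4 + (l - 3)*(p - 5) = 4 + (-3 + l)*(-5 + p) = 4 + (-5 + p)*(-3 + l))
P(k, a) = 7 + 76*a (P(k, a) = 7 - (-60 - 1*16)*a = 7 - (-60 - 16)*a = 7 - (-76)*a = 7 + 76*a)
U(v, s) = 712 (U(v, s) = 8*((19 - 5*2 - 3*8 + 2*8) + 88) = 8*((19 - 10 - 24 + 16) + 88) = 8*(1 + 88) = 8*89 = 712)
P(x(-1, 2), -153) - U(180, h(13)) = (7 + 76*(-153)) - 1*712 = (7 - 11628) - 712 = -11621 - 712 = -12333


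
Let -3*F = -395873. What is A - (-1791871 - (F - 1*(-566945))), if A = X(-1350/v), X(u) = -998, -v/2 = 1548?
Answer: 7469327/3 ≈ 2.4898e+6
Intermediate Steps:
F = 395873/3 (F = -⅓*(-395873) = 395873/3 ≈ 1.3196e+5)
v = -3096 (v = -2*1548 = -3096)
A = -998
A - (-1791871 - (F - 1*(-566945))) = -998 - (-1791871 - (395873/3 - 1*(-566945))) = -998 - (-1791871 - (395873/3 + 566945)) = -998 - (-1791871 - 1*2096708/3) = -998 - (-1791871 - 2096708/3) = -998 - 1*(-7472321/3) = -998 + 7472321/3 = 7469327/3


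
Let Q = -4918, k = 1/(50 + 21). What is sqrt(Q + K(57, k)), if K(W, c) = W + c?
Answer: I*sqrt(24504230)/71 ≈ 69.721*I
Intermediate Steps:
k = 1/71 ≈ 0.014085
sqrt(Q + K(57, k)) = sqrt(-4918 + (57 + 1/71)) = sqrt(-4918 + 4048/71) = sqrt(-345130/71) = I*sqrt(24504230)/71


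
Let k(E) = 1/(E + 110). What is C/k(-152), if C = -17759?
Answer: 745878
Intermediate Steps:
k(E) = 1/(110 + E)
C/k(-152) = -17759/(1/(110 - 152)) = -17759/(1/(-42)) = -17759/(-1/42) = -17759*(-42) = 745878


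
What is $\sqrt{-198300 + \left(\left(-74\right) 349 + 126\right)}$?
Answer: $80 i \sqrt{35} \approx 473.29 i$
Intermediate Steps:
$\sqrt{-198300 + \left(\left(-74\right) 349 + 126\right)} = \sqrt{-198300 + \left(-25826 + 126\right)} = \sqrt{-198300 - 25700} = \sqrt{-224000} = 80 i \sqrt{35}$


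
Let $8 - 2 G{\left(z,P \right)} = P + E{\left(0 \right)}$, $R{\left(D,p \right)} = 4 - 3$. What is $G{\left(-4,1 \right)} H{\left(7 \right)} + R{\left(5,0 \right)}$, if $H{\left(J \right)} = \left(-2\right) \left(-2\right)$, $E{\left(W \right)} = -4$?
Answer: $23$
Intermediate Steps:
$R{\left(D,p \right)} = 1$
$H{\left(J \right)} = 4$
$G{\left(z,P \right)} = 6 - \frac{P}{2}$ ($G{\left(z,P \right)} = 4 - \frac{P - 4}{2} = 4 - \frac{-4 + P}{2} = 4 - \left(-2 + \frac{P}{2}\right) = 6 - \frac{P}{2}$)
$G{\left(-4,1 \right)} H{\left(7 \right)} + R{\left(5,0 \right)} = \left(6 - \frac{1}{2}\right) 4 + 1 = \frac{11}{2} \cdot 4 + 1 = 22 + 1 = 23$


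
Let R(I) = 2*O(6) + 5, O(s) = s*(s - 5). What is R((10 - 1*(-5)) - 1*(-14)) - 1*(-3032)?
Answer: 3049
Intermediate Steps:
O(s) = s*(-5 + s)
R(I) = 17 (R(I) = 2*(6*(-5 + 6)) + 5 = 2*(6*1) + 5 = 2*6 + 5 = 12 + 5 = 17)
R((10 - 1*(-5)) - 1*(-14)) - 1*(-3032) = 17 - 1*(-3032) = 17 + 3032 = 3049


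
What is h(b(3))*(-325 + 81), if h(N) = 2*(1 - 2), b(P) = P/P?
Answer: 488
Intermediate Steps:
b(P) = 1
h(N) = -2 (h(N) = 2*(-1) = -2)
h(b(3))*(-325 + 81) = -2*(-325 + 81) = -2*(-244) = 488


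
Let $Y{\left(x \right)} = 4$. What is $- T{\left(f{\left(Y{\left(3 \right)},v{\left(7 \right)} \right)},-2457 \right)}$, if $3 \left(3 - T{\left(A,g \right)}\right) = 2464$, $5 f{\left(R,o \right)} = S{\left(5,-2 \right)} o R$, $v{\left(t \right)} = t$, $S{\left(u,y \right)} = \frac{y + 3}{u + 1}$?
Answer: $\frac{2455}{3} \approx 818.33$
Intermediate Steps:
$S{\left(u,y \right)} = \frac{3 + y}{1 + u}$
$f{\left(R,o \right)} = \frac{R o}{30}$ ($f{\left(R,o \right)} = \frac{\frac{3 - 2}{1 + 5} o R}{5} = \frac{\frac{1}{6} \cdot 1 o R}{5} = \frac{\frac{o}{6} R}{5} = \frac{\frac{1}{6} R o}{5} = \frac{R o}{30}$)
$T{\left(A,g \right)} = - \frac{2455}{3}$ ($T{\left(A,g \right)} = 3 - \frac{2464}{3} = - \frac{2455}{3}$)
$- T{\left(f{\left(Y{\left(3 \right)},v{\left(7 \right)} \right)},-2457 \right)} = \left(-1\right) \left(- \frac{2455}{3}\right) = \frac{2455}{3}$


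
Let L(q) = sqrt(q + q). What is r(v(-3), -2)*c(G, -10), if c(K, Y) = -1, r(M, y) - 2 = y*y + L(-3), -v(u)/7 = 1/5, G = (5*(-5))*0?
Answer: -6 - I*sqrt(6) ≈ -6.0 - 2.4495*I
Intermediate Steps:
L(q) = sqrt(2)*sqrt(q) (L(q) = sqrt(2*q) = sqrt(2)*sqrt(q))
G = 0 (G = -25*0 = 0)
v(u) = -7/5
r(M, y) = 2 + y**2 + I*sqrt(6) (r(M, y) = 2 + (y*y + sqrt(2)*sqrt(-3)) = 2 + (y**2 + sqrt(2)*(I*sqrt(3))) = 2 + (y**2 + I*sqrt(6)) = 2 + y**2 + I*sqrt(6))
r(v(-3), -2)*c(G, -10) = (2 + (-2)**2 + I*sqrt(6))*(-1) = (2 + 4 + I*sqrt(6))*(-1) = (6 + I*sqrt(6))*(-1) = -6 - I*sqrt(6)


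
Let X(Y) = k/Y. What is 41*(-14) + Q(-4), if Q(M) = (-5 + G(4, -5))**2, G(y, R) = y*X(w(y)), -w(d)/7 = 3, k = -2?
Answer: -243725/441 ≈ -552.66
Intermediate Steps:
w(d) = -21 (w(d) = -7*3 = -21)
X(Y) = -2/Y
G(y, R) = 2*y/21 (G(y, R) = y*(-2/(-21)) = y*(-2*(-1/21)) = y*(2/21) = 2*y/21)
Q(M) = 9409/441 (Q(M) = (-5 + (2/21)*4)**2 = (-5 + 8/21)**2 = (-97/21)**2 = 9409/441)
41*(-14) + Q(-4) = 41*(-14) + 9409/441 = -574 + 9409/441 = -243725/441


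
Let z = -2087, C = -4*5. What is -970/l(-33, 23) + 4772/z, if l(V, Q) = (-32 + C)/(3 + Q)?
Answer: 1007423/2087 ≈ 482.71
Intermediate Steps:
C = -20
l(V, Q) = -52/(3 + Q) (l(V, Q) = (-32 - 20)/(3 + Q) = -52/(3 + Q))
-970/l(-33, 23) + 4772/z = -970/((-52/(3 + 23))) + 4772/(-2087) = -970/((-52/26)) + 4772*(-1/2087) = -970/((-52*1/26)) - 4772/2087 = -970/(-2) - 4772/2087 = -970*(-½) - 4772/2087 = 485 - 4772/2087 = 1007423/2087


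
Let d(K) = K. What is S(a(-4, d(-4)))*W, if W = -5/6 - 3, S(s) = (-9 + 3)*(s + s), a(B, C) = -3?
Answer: -138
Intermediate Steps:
S(s) = -12*s
W = -23/6 (W = -5*1/6 - 3 = -5/6 - 3 = -23/6 ≈ -3.8333)
S(a(-4, d(-4)))*W = -12*(-3)*(-23/6) = 36*(-23/6) = -138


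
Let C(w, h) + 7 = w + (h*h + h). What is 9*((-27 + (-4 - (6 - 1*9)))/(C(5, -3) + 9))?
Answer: -252/13 ≈ -19.385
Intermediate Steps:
C(w, h) = -7 + h + w + h² (C(w, h) = -7 + (w + (h*h + h)) = -7 + (w + (h² + h)) = -7 + (w + (h + h²)) = -7 + (h + w + h²) = -7 + h + w + h²)
9*((-27 + (-4 - (6 - 1*9)))/(C(5, -3) + 9)) = 9*((-27 + (-4 - (6 - 1*9)))/((-7 - 3 + 5 + (-3)²) + 9)) = 9*((-27 + (-4 - (6 - 9)))/((-7 - 3 + 5 + 9) + 9)) = 9*((-27 + (-4 - 1*(-3)))/(4 + 9)) = 9*((-27 + (-4 + 3))/13) = 9*((-27 - 1)*(1/13)) = 9*(-28*1/13) = 9*(-28/13) = -252/13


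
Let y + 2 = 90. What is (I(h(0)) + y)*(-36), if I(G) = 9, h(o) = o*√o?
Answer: -3492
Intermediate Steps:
y = 88 (y = -2 + 90 = 88)
h(o) = o^(3/2)
(I(h(0)) + y)*(-36) = (9 + 88)*(-36) = 97*(-36) = -3492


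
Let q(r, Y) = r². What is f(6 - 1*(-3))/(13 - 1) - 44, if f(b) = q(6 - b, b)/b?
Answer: -527/12 ≈ -43.917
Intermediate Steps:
f(b) = (6 - b)²/b
f(6 - 1*(-3))/(13 - 1) - 44 = ((-6 + (6 - 1*(-3)))²/(6 - 1*(-3)))/(13 - 1) - 44 = ((-6 + (6 + 3))²/(6 + 3))/12 - 44 = ((-6 + 9)²/9)/12 - 44 = ((⅑)*3²)/12 - 44 = ((⅑)*9)/12 - 44 = (1/12)*1 - 44 = 1/12 - 44 = -527/12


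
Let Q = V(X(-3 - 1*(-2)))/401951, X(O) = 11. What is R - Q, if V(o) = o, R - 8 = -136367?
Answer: -4982694220/36541 ≈ -1.3636e+5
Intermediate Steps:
R = -136359 (R = 8 - 136367 = -136359)
Q = 1/36541 (Q = 11/401951 = 11*(1/401951) = 1/36541 ≈ 2.7367e-5)
R - Q = -136359 - 1*1/36541 = -136359 - 1/36541 = -4982694220/36541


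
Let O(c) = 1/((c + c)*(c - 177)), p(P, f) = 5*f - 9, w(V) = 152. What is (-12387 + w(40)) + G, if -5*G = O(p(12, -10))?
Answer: -1703601401/139240 ≈ -12235.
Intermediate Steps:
p(P, f) = -9 + 5*f
O(c) = 1/(2*c*(-177 + c)) (O(c) = 1/((2*c)*(-177 + c)) = 1/(2*c*(-177 + c)))
G = -1/139240 (G = -1/(10*(-9 + 5*(-10))*(-177 + (-9 + 5*(-10)))) = -1/(10*(-9 - 50)*(-177 + (-9 - 50))) = -1/(10*(-59)*(-177 - 59)) = -(-1)/(10*59*(-236)) = -(-1)*(-1)/(10*59*236) = -⅕*1/27848 = -1/139240 ≈ -7.1818e-6)
(-12387 + w(40)) + G = (-12387 + 152) - 1/139240 = -12235 - 1/139240 = -1703601401/139240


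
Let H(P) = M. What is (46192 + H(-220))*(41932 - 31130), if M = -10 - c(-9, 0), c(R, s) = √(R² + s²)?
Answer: 498760746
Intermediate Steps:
M = -19 (M = -10 - √((-9)² + 0²) = -10 - √(81 + 0) = -10 - √81 = -10 - 1*9 = -10 - 9 = -19)
H(P) = -19
(46192 + H(-220))*(41932 - 31130) = (46192 - 19)*(41932 - 31130) = 46173*10802 = 498760746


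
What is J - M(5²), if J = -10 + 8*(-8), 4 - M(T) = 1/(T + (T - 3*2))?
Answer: -3431/44 ≈ -77.977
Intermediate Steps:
M(T) = 4 - 1/(-6 + 2*T) (M(T) = 4 - 1/(T + (T - 3*2)) = 4 - 1/(T + (T - 6)) = 4 - 1/(T + (-6 + T)) = 4 - 1/(-6 + 2*T))
J = -74 (J = -10 - 64 = -74)
J - M(5²) = -74 - (-25 + 8*5²)/(2*(-3 + 5²)) = -74 - (-25 + 8*25)/(2*(-3 + 25)) = -74 - (-25 + 200)/(2*22) = -74 - 175/(2*22) = -74 - 1*175/44 = -74 - 175/44 = -3431/44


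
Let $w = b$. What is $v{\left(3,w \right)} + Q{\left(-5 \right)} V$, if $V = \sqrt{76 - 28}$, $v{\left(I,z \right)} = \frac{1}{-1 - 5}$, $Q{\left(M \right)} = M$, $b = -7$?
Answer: $- \frac{1}{6} - 20 \sqrt{3} \approx -34.808$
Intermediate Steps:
$w = -7$
$v{\left(I,z \right)} = - \frac{1}{6}$ ($v{\left(I,z \right)} = \frac{1}{-6} = - \frac{1}{6}$)
$V = 4 \sqrt{3}$ ($V = \sqrt{48} = 4 \sqrt{3} \approx 6.9282$)
$v{\left(3,w \right)} + Q{\left(-5 \right)} V = - \frac{1}{6} - 5 \cdot 4 \sqrt{3} = - \frac{1}{6} - 20 \sqrt{3}$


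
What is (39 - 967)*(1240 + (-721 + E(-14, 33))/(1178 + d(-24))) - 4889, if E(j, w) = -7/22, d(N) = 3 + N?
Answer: -14700072527/12727 ≈ -1.1550e+6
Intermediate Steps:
E(j, w) = -7/22 (E(j, w) = -7*1/22 = -7/22)
(39 - 967)*(1240 + (-721 + E(-14, 33))/(1178 + d(-24))) - 4889 = (39 - 967)*(1240 + (-721 - 7/22)/(1178 + (3 - 24))) - 4889 = -928*(1240 - 15869/(22*(1178 - 21))) - 4889 = -928*(1240 - 15869/22/1157) - 4889 = -928*(1240 - 15869/22*1/1157) - 4889 = -928*(1240 - 15869/25454) - 4889 = -928*31547091/25454 - 4889 = -14637850224/12727 - 4889 = -14700072527/12727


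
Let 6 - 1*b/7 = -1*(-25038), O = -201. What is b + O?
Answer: -175425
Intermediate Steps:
b = -175224 (b = 42 - (-7)*(-25038) = 42 - 7*25038 = 42 - 175266 = -175224)
b + O = -175224 - 201 = -175425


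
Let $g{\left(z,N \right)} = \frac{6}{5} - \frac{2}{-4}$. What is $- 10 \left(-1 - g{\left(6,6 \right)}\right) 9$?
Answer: $243$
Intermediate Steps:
$g{\left(z,N \right)} = \frac{17}{10}$ ($g{\left(z,N \right)} = 6 \cdot \frac{1}{5} - - \frac{1}{2} = \frac{6}{5} + \frac{1}{2} = \frac{17}{10}$)
$- 10 \left(-1 - g{\left(6,6 \right)}\right) 9 = - 10 \left(-1 - \frac{17}{10}\right) 9 = \left(-10\right) \left(- \frac{27}{10}\right) 9 = 27 \cdot 9 = 243$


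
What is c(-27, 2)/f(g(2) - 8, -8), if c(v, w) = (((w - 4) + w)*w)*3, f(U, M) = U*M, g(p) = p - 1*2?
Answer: 0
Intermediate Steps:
g(p) = -2 + p (g(p) = p - 2 = -2 + p)
f(U, M) = M*U
c(v, w) = 3*w*(-4 + 2*w) (c(v, w) = (((-4 + w) + w)*w)*3 = ((-4 + 2*w)*w)*3 = (w*(-4 + 2*w))*3 = 3*w*(-4 + 2*w))
c(-27, 2)/f(g(2) - 8, -8) = (6*2*(-2 + 2))/((-8*((-2 + 2) - 8))) = (6*2*0)/((-8*(0 - 8))) = 0/((-8*(-8))) = 0/64 = 0*(1/64) = 0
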